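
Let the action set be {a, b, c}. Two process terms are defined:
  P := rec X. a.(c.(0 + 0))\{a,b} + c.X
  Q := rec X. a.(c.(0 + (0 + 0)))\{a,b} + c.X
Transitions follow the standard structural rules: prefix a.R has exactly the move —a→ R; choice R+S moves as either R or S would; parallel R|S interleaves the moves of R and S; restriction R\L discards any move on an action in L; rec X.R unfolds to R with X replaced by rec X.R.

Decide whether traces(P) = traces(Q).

trace-equivalent

P's transition system — 3 states:
  p0 = rec X. a.(c.(0 + 0))\{a,b} + c.X → =a=> p1, =c=> p0
  p1 = (c.(0 + 0))\{a,b} → =c=> p2
  p2 = (0 + 0)\{a,b} → (no moves)
Q's transition system — 3 states:
  q0 = rec X. a.(c.(0 + (0 + 0)))\{a,b} + c.X → =a=> q1, =c=> q0
  q1 = (c.(0 + (0 + 0)))\{a,b} → =c=> q2
  q2 = (0 + (0 + 0))\{a,b} → (no moves)
Bisimilarity quotient blocks:
  B0 = {p0, q0}
  B1 = {p1, q1}
  B2 = {p2, q2}
p0 ∈ B0, q0 ∈ B0 → same block
Bisimilar ⇒ trace-equivalent.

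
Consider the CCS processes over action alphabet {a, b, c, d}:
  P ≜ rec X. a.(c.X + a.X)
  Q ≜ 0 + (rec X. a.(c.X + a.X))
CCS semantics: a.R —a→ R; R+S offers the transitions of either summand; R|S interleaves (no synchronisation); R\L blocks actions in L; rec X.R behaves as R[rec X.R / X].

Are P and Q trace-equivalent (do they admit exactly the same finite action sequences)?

trace-equivalent

Reachable graph of P (2 states):
  u0 = rec X. a.(c.X + a.X) → =a=> u1
  u1 = c.(rec X. a.(c.X + a.X)) + a.(rec X. a.(c.X + a.X)) → =a=> u0, =c=> u0
Reachable graph of Q (3 states):
  v0 = 0 + (rec X. a.(c.X + a.X)) → =a=> v1
  v1 = c.(rec X. a.(c.X + a.X)) + a.(rec X. a.(c.X + a.X)) → =a=> v2, =c=> v2
  v2 = rec X. a.(c.X + a.X) → =a=> v1
Partition-refinement fixed point:
  B0 = {u0, v0, v2}
  B1 = {u1, v1}
u0 ∈ B0, v0 ∈ B0 → same block
Bisimilar ⇒ trace-equivalent.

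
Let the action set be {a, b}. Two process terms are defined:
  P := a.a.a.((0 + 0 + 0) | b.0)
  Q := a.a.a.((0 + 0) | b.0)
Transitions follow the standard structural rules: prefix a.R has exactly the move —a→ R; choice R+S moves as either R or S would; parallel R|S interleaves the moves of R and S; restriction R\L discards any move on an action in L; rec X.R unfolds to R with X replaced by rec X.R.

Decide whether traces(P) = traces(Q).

trace-equivalent

Reachable graph of P (5 states):
  p0 = a.a.a.((0 + 0 + 0) | b.0) → =a=> p1
  p1 = a.a.((0 + 0 + 0) | b.0) → =a=> p2
  p2 = a.((0 + 0 + 0) | b.0) → =a=> p3
  p3 = (0 + 0 + 0) | b.0 → =b=> p4
  p4 = (0 + 0 + 0) | 0 → ·
Reachable graph of Q (5 states):
  q0 = a.a.a.((0 + 0) | b.0) → =a=> q1
  q1 = a.a.((0 + 0) | b.0) → =a=> q2
  q2 = a.((0 + 0) | b.0) → =a=> q3
  q3 = (0 + 0) | b.0 → =b=> q4
  q4 = (0 + 0) | 0 → ·
Coarsest stable partition (strong bisimilarity classes):
  B0 = {p0, q0}
  B1 = {p1, q1}
  B2 = {p2, q2}
  B3 = {p3, q3}
  B4 = {p4, q4}
p0 ∈ B0, q0 ∈ B0 → same block
Bisimilar ⇒ trace-equivalent.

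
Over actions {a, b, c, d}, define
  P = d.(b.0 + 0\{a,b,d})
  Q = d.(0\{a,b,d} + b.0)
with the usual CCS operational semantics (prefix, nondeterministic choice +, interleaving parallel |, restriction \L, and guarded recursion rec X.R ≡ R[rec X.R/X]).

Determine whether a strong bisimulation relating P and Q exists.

LTS(P): 3 reachable states
  m0 = d.(b.0 + 0\{a,b,d}) → --d--▸ m1
  m1 = b.0 + 0\{a,b,d} → --b--▸ m2
  m2 = 0 → ·
LTS(Q): 3 reachable states
  n0 = d.(0\{a,b,d} + b.0) → --d--▸ n1
  n1 = 0\{a,b,d} + b.0 → --b--▸ n2
  n2 = 0 → ·
Coarsest stable partition (strong bisimilarity classes):
  B0 = {m0, n0}
  B1 = {m1, n1}
  B2 = {m2, n2}
m0 ∈ B0, n0 ∈ B0 → same block

bisimilar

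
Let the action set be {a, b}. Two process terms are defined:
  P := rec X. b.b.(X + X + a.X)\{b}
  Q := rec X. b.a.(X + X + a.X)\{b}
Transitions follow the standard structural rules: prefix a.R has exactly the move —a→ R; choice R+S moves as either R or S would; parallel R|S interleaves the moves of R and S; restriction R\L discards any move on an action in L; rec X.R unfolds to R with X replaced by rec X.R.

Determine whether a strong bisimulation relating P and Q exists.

P ≁ Q

P's transition system — 4 states:
  s0 = rec X. b.b.(X + X + a.X)\{b} ⊢ —b→ s1
  s1 = b.((rec X. b.b.(X + X + a.X)\{b}) + (rec X. b.b.(X + X + a.X)\{b}) + a.(rec X. b.b.(X + X + a.X)\{b}))\{b} ⊢ —b→ s2
  s2 = ((rec X. b.b.(X + X + a.X)\{b}) + (rec X. b.b.(X + X + a.X)\{b}) + a.(rec X. b.b.(X + X + a.X)\{b}))\{b} ⊢ —a→ s3
  s3 = (rec X. b.b.(X + X + a.X)\{b})\{b} ⊢ deadlocked
Q's transition system — 4 states:
  t0 = rec X. b.a.(X + X + a.X)\{b} ⊢ —b→ t1
  t1 = a.((rec X. b.a.(X + X + a.X)\{b}) + (rec X. b.a.(X + X + a.X)\{b}) + a.(rec X. b.a.(X + X + a.X)\{b}))\{b} ⊢ —a→ t2
  t2 = ((rec X. b.a.(X + X + a.X)\{b}) + (rec X. b.a.(X + X + a.X)\{b}) + a.(rec X. b.a.(X + X + a.X)\{b}))\{b} ⊢ —a→ t3
  t3 = (rec X. b.a.(X + X + a.X)\{b})\{b} ⊢ deadlocked
Partition-refinement fixed point:
  B0 = {s0}
  B1 = {s1}
  B2 = {s2, t2}
  B3 = {s3, t3}
  B4 = {t0}
  B5 = {t1}
s0 ∈ B0, t0 ∈ B4 → different blocks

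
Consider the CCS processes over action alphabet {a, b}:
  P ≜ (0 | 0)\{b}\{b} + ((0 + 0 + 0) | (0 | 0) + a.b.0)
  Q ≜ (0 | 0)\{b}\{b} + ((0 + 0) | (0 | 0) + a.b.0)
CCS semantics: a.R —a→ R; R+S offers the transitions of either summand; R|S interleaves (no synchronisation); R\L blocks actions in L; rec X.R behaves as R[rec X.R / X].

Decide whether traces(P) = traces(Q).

trace-equivalent

Reachable graph of P (3 states):
  p0 = (0 | 0)\{b}\{b} + ((0 + 0 + 0) | (0 | 0) + a.b.0) has moves --a--▸ p1
  p1 = b.0 has moves --b--▸ p2
  p2 = 0 has moves ·
Reachable graph of Q (3 states):
  q0 = (0 | 0)\{b}\{b} + ((0 + 0) | (0 | 0) + a.b.0) has moves --a--▸ q1
  q1 = b.0 has moves --b--▸ q2
  q2 = 0 has moves ·
Coarsest stable partition (strong bisimilarity classes):
  B0 = {p0, q0}
  B1 = {p1, q1}
  B2 = {p2, q2}
p0 ∈ B0, q0 ∈ B0 → same block
Bisimilar ⇒ trace-equivalent.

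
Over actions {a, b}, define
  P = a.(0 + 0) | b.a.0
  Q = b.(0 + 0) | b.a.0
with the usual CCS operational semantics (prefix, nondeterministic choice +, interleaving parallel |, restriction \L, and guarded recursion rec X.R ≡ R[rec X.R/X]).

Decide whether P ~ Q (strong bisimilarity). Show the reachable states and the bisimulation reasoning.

Reachable graph of P (6 states):
  p0 = a.(0 + 0) | b.a.0 has moves -a-> p1, -b-> p2
  p1 = (0 + 0) | b.a.0 has moves -b-> p3
  p2 = a.(0 + 0) | a.0 has moves -a-> p3, -a-> p4
  p3 = (0 + 0) | a.0 has moves -a-> p5
  p4 = a.(0 + 0) | 0 has moves -a-> p5
  p5 = (0 + 0) | 0 has moves deadlocked
Reachable graph of Q (6 states):
  q0 = b.(0 + 0) | b.a.0 has moves -b-> q1, -b-> q2
  q1 = (0 + 0) | b.a.0 has moves -b-> q3
  q2 = b.(0 + 0) | a.0 has moves -a-> q4, -b-> q3
  q3 = (0 + 0) | a.0 has moves -a-> q5
  q4 = b.(0 + 0) | 0 has moves -b-> q5
  q5 = (0 + 0) | 0 has moves deadlocked
Bisimilarity quotient blocks:
  B0 = {p0}
  B1 = {p2}
  B2 = {p3, p4, q3}
  B3 = {p5, q5}
  B4 = {p1, q1}
  B5 = {q0}
  B6 = {q2}
  B7 = {q4}
p0 ∈ B0, q0 ∈ B5 → different blocks

NO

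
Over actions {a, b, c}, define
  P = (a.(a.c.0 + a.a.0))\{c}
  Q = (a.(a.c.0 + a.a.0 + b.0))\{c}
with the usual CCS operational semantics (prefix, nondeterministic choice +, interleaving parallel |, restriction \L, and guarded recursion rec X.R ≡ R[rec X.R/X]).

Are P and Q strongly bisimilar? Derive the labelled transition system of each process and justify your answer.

Reachable graph of P (5 states):
  m0 = (a.(a.c.0 + a.a.0))\{c} has moves -a-> m1
  m1 = (a.c.0 + a.a.0)\{c} has moves -a-> m2, -a-> m3
  m2 = (a.0)\{c} has moves -a-> m4
  m3 = (c.0)\{c} has moves (no moves)
  m4 = 0\{c} has moves (no moves)
Reachable graph of Q (5 states):
  n0 = (a.(a.c.0 + a.a.0 + b.0))\{c} has moves -a-> n1
  n1 = (a.c.0 + a.a.0 + b.0)\{c} has moves -a-> n2, -a-> n3, -b-> n4
  n2 = (a.0)\{c} has moves -a-> n4
  n3 = (c.0)\{c} has moves (no moves)
  n4 = 0\{c} has moves (no moves)
Coarsest stable partition (strong bisimilarity classes):
  B0 = {m0}
  B1 = {m1}
  B2 = {m3, m4, n3, n4}
  B3 = {m2, n2}
  B4 = {n0}
  B5 = {n1}
m0 ∈ B0, n0 ∈ B4 → different blocks

not bisimilar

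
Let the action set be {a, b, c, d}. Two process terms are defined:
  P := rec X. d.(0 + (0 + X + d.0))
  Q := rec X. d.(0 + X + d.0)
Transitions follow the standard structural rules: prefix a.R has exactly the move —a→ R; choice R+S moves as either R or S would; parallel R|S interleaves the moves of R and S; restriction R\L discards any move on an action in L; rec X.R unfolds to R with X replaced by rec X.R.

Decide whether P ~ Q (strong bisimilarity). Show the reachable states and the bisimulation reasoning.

bisimilar

P's transition system — 3 states:
  u0 = rec X. d.(0 + (0 + X + d.0)) ⊢ =d=> u1
  u1 = 0 + (0 + (rec X. d.(0 + (0 + X + d.0))) + d.0) ⊢ =d=> u1, =d=> u2
  u2 = 0 ⊢ ∅
Q's transition system — 3 states:
  v0 = rec X. d.(0 + X + d.0) ⊢ =d=> v1
  v1 = 0 + (rec X. d.(0 + X + d.0)) + d.0 ⊢ =d=> v1, =d=> v2
  v2 = 0 ⊢ ∅
Coarsest stable partition (strong bisimilarity classes):
  B0 = {u0, v0}
  B1 = {u1, v1}
  B2 = {u2, v2}
u0 ∈ B0, v0 ∈ B0 → same block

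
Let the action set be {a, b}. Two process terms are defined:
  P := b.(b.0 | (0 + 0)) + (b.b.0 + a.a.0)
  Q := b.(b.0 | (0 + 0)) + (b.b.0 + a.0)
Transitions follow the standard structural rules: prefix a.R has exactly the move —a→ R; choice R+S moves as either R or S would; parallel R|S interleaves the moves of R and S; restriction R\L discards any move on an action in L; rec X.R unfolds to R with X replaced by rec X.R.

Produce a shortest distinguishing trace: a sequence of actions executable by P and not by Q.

aa

P's transition system — 6 states:
  m0 = b.(b.0 | (0 + 0)) + (b.b.0 + a.a.0) ⊢ --a--▸ m1, --b--▸ m2, --b--▸ m3
  m1 = a.0 ⊢ --a--▸ m4
  m2 = b.0 ⊢ --b--▸ m4
  m3 = b.0 | (0 + 0) ⊢ --b--▸ m5
  m4 = 0 ⊢ ∅
  m5 = 0 | (0 + 0) ⊢ ∅
Q's transition system — 5 states:
  n0 = b.(b.0 | (0 + 0)) + (b.b.0 + a.0) ⊢ --a--▸ n1, --b--▸ n2, --b--▸ n3
  n1 = 0 ⊢ ∅
  n2 = b.0 ⊢ --b--▸ n1
  n3 = b.0 | (0 + 0) ⊢ --b--▸ n4
  n4 = 0 | (0 + 0) ⊢ ∅
Trace ⟨aa⟩ through P, begin at {m0}:
  step 1 (a): {m1}
  step 2 (a): {m4}
  ✓ P
Trace ⟨aa⟩ through Q, begin at {n0}:
  step 1 (a): {n1}
  step 2 (a): no successor for Q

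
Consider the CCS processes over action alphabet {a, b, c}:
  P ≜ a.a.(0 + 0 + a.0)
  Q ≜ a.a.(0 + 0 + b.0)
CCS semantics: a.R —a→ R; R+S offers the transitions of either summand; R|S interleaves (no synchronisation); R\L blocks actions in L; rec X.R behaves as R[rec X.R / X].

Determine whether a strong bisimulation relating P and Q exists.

P ≁ Q

P's transition system — 4 states:
  u0 = a.a.(0 + 0 + a.0) :: -a-> u1
  u1 = a.(0 + 0 + a.0) :: -a-> u2
  u2 = 0 + 0 + a.0 :: -a-> u3
  u3 = 0 :: ·
Q's transition system — 4 states:
  v0 = a.a.(0 + 0 + b.0) :: -a-> v1
  v1 = a.(0 + 0 + b.0) :: -a-> v2
  v2 = 0 + 0 + b.0 :: -b-> v3
  v3 = 0 :: ·
Coarsest stable partition (strong bisimilarity classes):
  B0 = {u0}
  B1 = {u1}
  B2 = {u2}
  B3 = {u3, v3}
  B4 = {v0}
  B5 = {v1}
  B6 = {v2}
u0 ∈ B0, v0 ∈ B4 → different blocks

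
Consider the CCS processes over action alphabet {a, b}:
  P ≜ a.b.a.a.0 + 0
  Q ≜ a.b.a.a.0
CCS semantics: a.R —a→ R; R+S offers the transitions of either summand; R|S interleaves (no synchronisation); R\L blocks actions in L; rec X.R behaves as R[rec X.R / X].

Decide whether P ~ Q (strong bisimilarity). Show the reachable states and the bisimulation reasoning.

LTS(P): 5 reachable states
  m0 = a.b.a.a.0 + 0 has moves --a--▸ m1
  m1 = b.a.a.0 has moves --b--▸ m2
  m2 = a.a.0 has moves --a--▸ m3
  m3 = a.0 has moves --a--▸ m4
  m4 = 0 has moves stopped
LTS(Q): 5 reachable states
  n0 = a.b.a.a.0 has moves --a--▸ n1
  n1 = b.a.a.0 has moves --b--▸ n2
  n2 = a.a.0 has moves --a--▸ n3
  n3 = a.0 has moves --a--▸ n4
  n4 = 0 has moves stopped
Coarsest stable partition (strong bisimilarity classes):
  B0 = {m0, n0}
  B1 = {m1, n1}
  B2 = {m2, n2}
  B3 = {m3, n3}
  B4 = {m4, n4}
m0 ∈ B0, n0 ∈ B0 → same block

bisimilar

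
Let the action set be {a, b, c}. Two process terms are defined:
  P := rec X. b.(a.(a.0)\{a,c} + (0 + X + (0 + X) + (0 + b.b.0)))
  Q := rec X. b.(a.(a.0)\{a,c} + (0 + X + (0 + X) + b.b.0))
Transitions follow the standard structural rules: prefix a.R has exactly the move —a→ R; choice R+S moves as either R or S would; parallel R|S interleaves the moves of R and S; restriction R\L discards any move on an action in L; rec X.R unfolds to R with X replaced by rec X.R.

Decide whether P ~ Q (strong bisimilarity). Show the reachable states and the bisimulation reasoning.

Reachable graph of P (5 states):
  s0 = rec X. b.(a.(a.0)\{a,c} + (0 + X + (0 + X) + (0 + b.b.0))) :: --b--▸ s1
  s1 = a.(a.0)\{a,c} + (0 + (rec X. b.(a.(a.0)\{a,c} + (0 + X + (0 + X) + (0 + b.b.0)))) + (0 + (rec X. b.(a.(a.0)\{a,c} + (0 + X + (0 + X) + (0 + b.b.0))))) + (0 + b.b.0)) :: --a--▸ s2, --b--▸ s1, --b--▸ s3
  s2 = (a.0)\{a,c} :: ·
  s3 = b.0 :: --b--▸ s4
  s4 = 0 :: ·
Reachable graph of Q (5 states):
  t0 = rec X. b.(a.(a.0)\{a,c} + (0 + X + (0 + X) + b.b.0)) :: --b--▸ t1
  t1 = a.(a.0)\{a,c} + (0 + (rec X. b.(a.(a.0)\{a,c} + (0 + X + (0 + X) + b.b.0))) + (0 + (rec X. b.(a.(a.0)\{a,c} + (0 + X + (0 + X) + b.b.0)))) + b.b.0) :: --a--▸ t2, --b--▸ t1, --b--▸ t3
  t2 = (a.0)\{a,c} :: ·
  t3 = b.0 :: --b--▸ t4
  t4 = 0 :: ·
Partition-refinement fixed point:
  B0 = {s0, t0}
  B1 = {s1, t1}
  B2 = {s3, t3}
  B3 = {s2, s4, t2, t4}
s0 ∈ B0, t0 ∈ B0 → same block

P ~ Q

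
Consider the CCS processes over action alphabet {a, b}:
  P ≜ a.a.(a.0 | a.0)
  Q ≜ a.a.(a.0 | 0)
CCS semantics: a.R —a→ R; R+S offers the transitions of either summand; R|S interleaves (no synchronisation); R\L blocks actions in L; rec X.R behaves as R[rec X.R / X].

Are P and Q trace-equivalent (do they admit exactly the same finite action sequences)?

LTS(P): 6 reachable states
  m0 = a.a.(a.0 | a.0) | ··a··> m1
  m1 = a.(a.0 | a.0) | ··a··> m2
  m2 = a.0 | a.0 | ··a··> m3, ··a··> m4
  m3 = 0 | a.0 | ··a··> m5
  m4 = a.0 | 0 | ··a··> m5
  m5 = 0 | 0 | (no moves)
LTS(Q): 4 reachable states
  n0 = a.a.(a.0 | 0) | ··a··> n1
  n1 = a.(a.0 | 0) | ··a··> n2
  n2 = a.0 | 0 | ··a··> n3
  n3 = 0 | 0 | (no moves)
Executing aaaa from P (initial set {m0}):
  after a @ step 1: {m1}
  after a @ step 2: {m2}
  after a @ step 3: {m3, m4}
  after a @ step 4: {m5}
  ✓ P
Executing aaaa from Q (initial set {n0}):
  after a @ step 1: {n1}
  after a @ step 2: {n2}
  after a @ step 3: {n3}
  after a @ step 4: ∅ (Q stuck)

NO — witness ⟨aaaa⟩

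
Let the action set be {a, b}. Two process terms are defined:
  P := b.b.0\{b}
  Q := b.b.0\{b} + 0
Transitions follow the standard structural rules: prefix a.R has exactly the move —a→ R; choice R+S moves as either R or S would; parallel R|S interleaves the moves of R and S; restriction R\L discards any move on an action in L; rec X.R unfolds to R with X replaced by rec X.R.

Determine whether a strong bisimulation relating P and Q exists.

bisimilar

P's transition system — 3 states:
  s0 = b.b.0\{b} | ··b··> s1
  s1 = b.0\{b} | ··b··> s2
  s2 = 0\{b} | stopped
Q's transition system — 3 states:
  t0 = b.b.0\{b} + 0 | ··b··> t1
  t1 = b.0\{b} | ··b··> t2
  t2 = 0\{b} | stopped
Coarsest stable partition (strong bisimilarity classes):
  B0 = {s0, t0}
  B1 = {s1, t1}
  B2 = {s2, t2}
s0 ∈ B0, t0 ∈ B0 → same block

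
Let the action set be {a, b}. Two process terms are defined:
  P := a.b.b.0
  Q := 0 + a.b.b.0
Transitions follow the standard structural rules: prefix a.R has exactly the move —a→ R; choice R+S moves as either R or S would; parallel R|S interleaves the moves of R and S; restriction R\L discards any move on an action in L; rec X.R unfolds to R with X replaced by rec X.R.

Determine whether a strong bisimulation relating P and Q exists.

P's transition system — 4 states:
  s0 = a.b.b.0 :: --a--▸ s1
  s1 = b.b.0 :: --b--▸ s2
  s2 = b.0 :: --b--▸ s3
  s3 = 0 :: deadlocked
Q's transition system — 4 states:
  t0 = 0 + a.b.b.0 :: --a--▸ t1
  t1 = b.b.0 :: --b--▸ t2
  t2 = b.0 :: --b--▸ t3
  t3 = 0 :: deadlocked
Coarsest stable partition (strong bisimilarity classes):
  B0 = {s0, t0}
  B1 = {s1, t1}
  B2 = {s2, t2}
  B3 = {s3, t3}
s0 ∈ B0, t0 ∈ B0 → same block

P ~ Q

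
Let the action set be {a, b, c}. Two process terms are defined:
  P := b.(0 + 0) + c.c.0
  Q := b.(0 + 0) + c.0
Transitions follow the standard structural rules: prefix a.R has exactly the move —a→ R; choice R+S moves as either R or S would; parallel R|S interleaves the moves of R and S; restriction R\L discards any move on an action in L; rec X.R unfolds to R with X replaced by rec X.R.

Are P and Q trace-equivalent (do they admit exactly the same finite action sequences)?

traces(P) ≠ traces(Q) — witness ⟨cc⟩

P's transition system — 4 states:
  p0 = b.(0 + 0) + c.c.0 ⊢ --b--▸ p1, --c--▸ p2
  p1 = 0 + 0 ⊢ stopped
  p2 = c.0 ⊢ --c--▸ p3
  p3 = 0 ⊢ stopped
Q's transition system — 3 states:
  q0 = b.(0 + 0) + c.0 ⊢ --b--▸ q1, --c--▸ q2
  q1 = 0 + 0 ⊢ stopped
  q2 = 0 ⊢ stopped
Trace ⟨cc⟩ through P, begin at {p0}:
  step 1 (c): {p2}
  step 2 (c): {p3}
  P completes σ.
Trace ⟨cc⟩ through Q, begin at {q0}:
  step 1 (c): {q2}
  step 2 (c): ∅ (Q stuck)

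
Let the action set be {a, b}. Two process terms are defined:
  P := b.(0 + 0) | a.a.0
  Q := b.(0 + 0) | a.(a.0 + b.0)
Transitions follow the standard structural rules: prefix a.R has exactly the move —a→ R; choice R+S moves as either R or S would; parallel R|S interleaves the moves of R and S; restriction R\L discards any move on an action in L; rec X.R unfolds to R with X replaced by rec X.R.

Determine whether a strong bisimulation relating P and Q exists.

P ≁ Q

P's transition system — 6 states:
  p0 = b.(0 + 0) | a.a.0 :: ··a··> p1, ··b··> p2
  p1 = b.(0 + 0) | a.0 :: ··a··> p3, ··b··> p4
  p2 = (0 + 0) | a.a.0 :: ··a··> p4
  p3 = b.(0 + 0) | 0 :: ··b··> p5
  p4 = (0 + 0) | a.0 :: ··a··> p5
  p5 = (0 + 0) | 0 :: ·
Q's transition system — 6 states:
  q0 = b.(0 + 0) | a.(a.0 + b.0) :: ··a··> q1, ··b··> q2
  q1 = b.(0 + 0) | (a.0 + b.0) :: ··a··> q3, ··b··> q3, ··b··> q4
  q2 = (0 + 0) | a.(a.0 + b.0) :: ··a··> q4
  q3 = b.(0 + 0) | 0 :: ··b··> q5
  q4 = (0 + 0) | (a.0 + b.0) :: ··a··> q5, ··b··> q5
  q5 = (0 + 0) | 0 :: ·
Bisimilarity quotient blocks:
  B0 = {p0}
  B1 = {p2}
  B2 = {p4}
  B3 = {p5, q5}
  B4 = {p1}
  B5 = {p3, q3}
  B6 = {q0}
  B7 = {q1}
  B8 = {q4}
  B9 = {q2}
p0 ∈ B0, q0 ∈ B6 → different blocks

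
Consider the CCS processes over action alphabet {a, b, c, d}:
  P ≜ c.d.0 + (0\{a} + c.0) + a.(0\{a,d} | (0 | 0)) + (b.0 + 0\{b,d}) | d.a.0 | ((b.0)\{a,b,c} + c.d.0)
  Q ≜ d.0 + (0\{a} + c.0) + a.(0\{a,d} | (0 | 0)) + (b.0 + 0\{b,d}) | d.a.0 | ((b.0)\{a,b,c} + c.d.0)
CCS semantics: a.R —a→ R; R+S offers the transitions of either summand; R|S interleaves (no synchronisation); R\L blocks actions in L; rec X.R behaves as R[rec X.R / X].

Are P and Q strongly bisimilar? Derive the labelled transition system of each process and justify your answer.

P ≁ Q

LTS(P): 21 reachable states
  p0 = c.d.0 + (0\{a} + c.0) + a.(0\{a,d} | (0 | 0)) + (b.0 + 0\{b,d}) | d.a.0 | ((b.0)\{a,b,c} + c.d.0) ⊢ —a→ p1, —b→ p2, —c→ p3, —c→ p4, —c→ p5, —d→ p6
  p1 = 0\{a,d} | (0 | 0) ⊢ ·
  p2 = 0 | d.a.0 | ((b.0)\{a,b,c} + c.d.0) ⊢ —c→ p7, —d→ p8
  p3 = (b.0 + 0\{b,d}) | d.a.0 | d.0 ⊢ —b→ p7, —d→ p10, —d→ p9
  p4 = 0 ⊢ ·
  p5 = d.0 ⊢ —d→ p4
  p6 = (b.0 + 0\{b,d}) | a.0 | ((b.0)\{a,b,c} + c.d.0) ⊢ —a→ p11, —b→ p8, —c→ p9
  p7 = 0 | d.a.0 | d.0 ⊢ —d→ p12, —d→ p13
  p8 = 0 | a.0 | ((b.0)\{a,b,c} + c.d.0) ⊢ —a→ p14, —c→ p12
  p9 = (b.0 + 0\{b,d}) | a.0 | d.0 ⊢ —a→ p15, —b→ p12, —d→ p16
  p10 = (b.0 + 0\{b,d}) | d.a.0 | 0 ⊢ —b→ p13, —d→ p16
  p11 = (b.0 + 0\{b,d}) | 0 | ((b.0)\{a,b,c} + c.d.0) ⊢ —b→ p14, —c→ p15
  p12 = 0 | a.0 | d.0 ⊢ —a→ p17, —d→ p18
  p13 = 0 | d.a.0 | 0 ⊢ —d→ p18
  p14 = 0 | 0 | ((b.0)\{a,b,c} + c.d.0) ⊢ —c→ p17
  p15 = (b.0 + 0\{b,d}) | 0 | d.0 ⊢ —b→ p17, —d→ p19
  p16 = (b.0 + 0\{b,d}) | a.0 | 0 ⊢ —a→ p19, —b→ p18
  p17 = 0 | 0 | d.0 ⊢ —d→ p20
  p18 = 0 | a.0 | 0 ⊢ —a→ p20
  p19 = (b.0 + 0\{b,d}) | 0 | 0 ⊢ —b→ p20
  p20 = 0 | 0 | 0 ⊢ ·
LTS(Q): 20 reachable states
  q0 = d.0 + (0\{a} + c.0) + a.(0\{a,d} | (0 | 0)) + (b.0 + 0\{b,d}) | d.a.0 | ((b.0)\{a,b,c} + c.d.0) ⊢ —a→ q1, —b→ q2, —c→ q3, —c→ q4, —d→ q4, —d→ q5
  q1 = 0\{a,d} | (0 | 0) ⊢ ·
  q2 = 0 | d.a.0 | ((b.0)\{a,b,c} + c.d.0) ⊢ —c→ q6, —d→ q7
  q3 = (b.0 + 0\{b,d}) | d.a.0 | d.0 ⊢ —b→ q6, —d→ q8, —d→ q9
  q4 = 0 ⊢ ·
  q5 = (b.0 + 0\{b,d}) | a.0 | ((b.0)\{a,b,c} + c.d.0) ⊢ —a→ q10, —b→ q7, —c→ q8
  q6 = 0 | d.a.0 | d.0 ⊢ —d→ q11, —d→ q12
  q7 = 0 | a.0 | ((b.0)\{a,b,c} + c.d.0) ⊢ —a→ q13, —c→ q11
  q8 = (b.0 + 0\{b,d}) | a.0 | d.0 ⊢ —a→ q14, —b→ q11, —d→ q15
  q9 = (b.0 + 0\{b,d}) | d.a.0 | 0 ⊢ —b→ q12, —d→ q15
  q10 = (b.0 + 0\{b,d}) | 0 | ((b.0)\{a,b,c} + c.d.0) ⊢ —b→ q13, —c→ q14
  q11 = 0 | a.0 | d.0 ⊢ —a→ q16, —d→ q17
  q12 = 0 | d.a.0 | 0 ⊢ —d→ q17
  q13 = 0 | 0 | ((b.0)\{a,b,c} + c.d.0) ⊢ —c→ q16
  q14 = (b.0 + 0\{b,d}) | 0 | d.0 ⊢ —b→ q16, —d→ q18
  q15 = (b.0 + 0\{b,d}) | a.0 | 0 ⊢ —a→ q18, —b→ q17
  q16 = 0 | 0 | d.0 ⊢ —d→ q19
  q17 = 0 | a.0 | 0 ⊢ —a→ q19
  q18 = (b.0 + 0\{b,d}) | 0 | 0 ⊢ —b→ q19
  q19 = 0 | 0 | 0 ⊢ ·
Coarsest stable partition (strong bisimilarity classes):
  B0 = {p0}
  B1 = {p6, q5}
  B2 = {p9, q8}
  B3 = {p12, q11}
  B4 = {p17, p5, q16}
  B5 = {p1, p20, p4, q1, q19, q4}
  B6 = {p18, q17}
  B7 = {p15, q14}
  B8 = {p19, q18}
  B9 = {p16, q15}
  B10 = {p8, q7}
  B11 = {p14, q13}
  B12 = {p11, q10}
  B13 = {p2, q2}
  B14 = {p7, q6}
  B15 = {p13, q12}
  B16 = {p3, q3}
  B17 = {p10, q9}
  B18 = {q0}
p0 ∈ B0, q0 ∈ B18 → different blocks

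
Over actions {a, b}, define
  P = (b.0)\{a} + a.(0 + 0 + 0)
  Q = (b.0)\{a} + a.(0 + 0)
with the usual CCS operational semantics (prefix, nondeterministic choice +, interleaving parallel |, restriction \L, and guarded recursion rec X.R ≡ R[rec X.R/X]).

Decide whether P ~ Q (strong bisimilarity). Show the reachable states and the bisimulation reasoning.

LTS(P): 3 reachable states
  m0 = (b.0)\{a} + a.(0 + 0 + 0) → —a→ m1, —b→ m2
  m1 = 0 + 0 + 0 → (no moves)
  m2 = 0\{a} → (no moves)
LTS(Q): 3 reachable states
  n0 = (b.0)\{a} + a.(0 + 0) → —a→ n1, —b→ n2
  n1 = 0 + 0 → (no moves)
  n2 = 0\{a} → (no moves)
Bisimilarity quotient blocks:
  B0 = {m0, n0}
  B1 = {m1, m2, n1, n2}
m0 ∈ B0, n0 ∈ B0 → same block

YES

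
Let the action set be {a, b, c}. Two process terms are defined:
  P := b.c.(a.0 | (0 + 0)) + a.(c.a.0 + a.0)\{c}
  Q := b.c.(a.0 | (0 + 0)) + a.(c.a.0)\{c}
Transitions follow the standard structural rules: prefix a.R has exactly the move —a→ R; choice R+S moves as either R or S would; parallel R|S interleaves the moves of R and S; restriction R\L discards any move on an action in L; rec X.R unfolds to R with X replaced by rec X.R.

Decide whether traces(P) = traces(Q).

trace-distinct — witness ⟨aa⟩

P's transition system — 6 states:
  u0 = b.c.(a.0 | (0 + 0)) + a.(c.a.0 + a.0)\{c} → --a--▸ u1, --b--▸ u2
  u1 = (c.a.0 + a.0)\{c} → --a--▸ u3
  u2 = c.(a.0 | (0 + 0)) → --c--▸ u4
  u3 = 0\{c} → ∅
  u4 = a.0 | (0 + 0) → --a--▸ u5
  u5 = 0 | (0 + 0) → ∅
Q's transition system — 5 states:
  v0 = b.c.(a.0 | (0 + 0)) + a.(c.a.0)\{c} → --a--▸ v1, --b--▸ v2
  v1 = (c.a.0)\{c} → ∅
  v2 = c.(a.0 | (0 + 0)) → --c--▸ v3
  v3 = a.0 | (0 + 0) → --a--▸ v4
  v4 = 0 | (0 + 0) → ∅
Trace ⟨aa⟩ through P, begin at {u0}:
  [1] a ⇒ {u1}
  [2] a ⇒ {u3}
  ✓ P
Trace ⟨aa⟩ through Q, begin at {v0}:
  [1] a ⇒ {v1}
  [2] a ⇒ ∅ (Q stuck)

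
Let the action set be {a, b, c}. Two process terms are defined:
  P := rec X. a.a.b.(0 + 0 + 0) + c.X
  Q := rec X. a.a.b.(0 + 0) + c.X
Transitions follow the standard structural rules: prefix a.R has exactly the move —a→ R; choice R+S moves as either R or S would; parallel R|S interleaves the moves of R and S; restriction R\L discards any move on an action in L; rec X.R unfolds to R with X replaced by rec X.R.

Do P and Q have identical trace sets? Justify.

traces(P) = traces(Q)

P's transition system — 4 states:
  m0 = rec X. a.a.b.(0 + 0 + 0) + c.X | -a-> m1, -c-> m0
  m1 = a.b.(0 + 0 + 0) | -a-> m2
  m2 = b.(0 + 0 + 0) | -b-> m3
  m3 = 0 + 0 + 0 | ·
Q's transition system — 4 states:
  n0 = rec X. a.a.b.(0 + 0) + c.X | -a-> n1, -c-> n0
  n1 = a.b.(0 + 0) | -a-> n2
  n2 = b.(0 + 0) | -b-> n3
  n3 = 0 + 0 | ·
Bisimilarity quotient blocks:
  B0 = {m0, n0}
  B1 = {m1, n1}
  B2 = {m2, n2}
  B3 = {m3, n3}
m0 ∈ B0, n0 ∈ B0 → same block
Bisimilar ⇒ trace-equivalent.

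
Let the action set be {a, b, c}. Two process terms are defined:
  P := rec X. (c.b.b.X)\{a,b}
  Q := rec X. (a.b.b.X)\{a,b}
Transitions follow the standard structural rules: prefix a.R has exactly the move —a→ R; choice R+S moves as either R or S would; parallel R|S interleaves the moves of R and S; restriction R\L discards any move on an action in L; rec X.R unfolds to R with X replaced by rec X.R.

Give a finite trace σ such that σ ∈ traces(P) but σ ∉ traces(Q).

c

LTS(P): 2 reachable states
  u0 = rec X. (c.b.b.X)\{a,b} :: -c-> u1
  u1 = (b.b.(rec X. (c.b.b.X)\{a,b}))\{a,b} :: ·
LTS(Q): 1 reachable states
  v0 = rec X. (a.b.b.X)\{a,b} :: ·
Run σ = ⟨c⟩ on P: start {u0}
  [1] c ⇒ {u1}
  P completes σ.
Run σ = ⟨c⟩ on Q: start {v0}
  [1] c ⇒ no successor for Q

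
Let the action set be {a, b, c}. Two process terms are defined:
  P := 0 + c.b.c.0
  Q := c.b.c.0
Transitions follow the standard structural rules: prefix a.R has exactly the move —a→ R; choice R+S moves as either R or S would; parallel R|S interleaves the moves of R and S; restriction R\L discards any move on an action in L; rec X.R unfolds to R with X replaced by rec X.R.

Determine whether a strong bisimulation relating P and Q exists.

bisimilar

P's transition system — 4 states:
  s0 = 0 + c.b.c.0 has moves —c→ s1
  s1 = b.c.0 has moves —b→ s2
  s2 = c.0 has moves —c→ s3
  s3 = 0 has moves stopped
Q's transition system — 4 states:
  t0 = c.b.c.0 has moves —c→ t1
  t1 = b.c.0 has moves —b→ t2
  t2 = c.0 has moves —c→ t3
  t3 = 0 has moves stopped
Bisimilarity quotient blocks:
  B0 = {s0, t0}
  B1 = {s1, t1}
  B2 = {s2, t2}
  B3 = {s3, t3}
s0 ∈ B0, t0 ∈ B0 → same block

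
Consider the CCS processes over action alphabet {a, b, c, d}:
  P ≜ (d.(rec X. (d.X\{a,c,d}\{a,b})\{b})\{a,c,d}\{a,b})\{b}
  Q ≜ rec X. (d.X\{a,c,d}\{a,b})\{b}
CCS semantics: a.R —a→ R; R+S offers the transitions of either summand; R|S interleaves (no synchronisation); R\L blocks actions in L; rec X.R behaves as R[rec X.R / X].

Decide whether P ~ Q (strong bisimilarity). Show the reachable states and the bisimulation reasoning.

YES

Reachable graph of P (2 states):
  m0 = (d.(rec X. (d.X\{a,c,d}\{a,b})\{b})\{a,c,d}\{a,b})\{b} → --d--▸ m1
  m1 = (rec X. (d.X\{a,c,d}\{a,b})\{b})\{a,c,d}\{a,b}\{b} → stopped
Reachable graph of Q (2 states):
  n0 = rec X. (d.X\{a,c,d}\{a,b})\{b} → --d--▸ n1
  n1 = (rec X. (d.X\{a,c,d}\{a,b})\{b})\{a,c,d}\{a,b}\{b} → stopped
Bisimilarity quotient blocks:
  B0 = {m0, n0}
  B1 = {m1, n1}
m0 ∈ B0, n0 ∈ B0 → same block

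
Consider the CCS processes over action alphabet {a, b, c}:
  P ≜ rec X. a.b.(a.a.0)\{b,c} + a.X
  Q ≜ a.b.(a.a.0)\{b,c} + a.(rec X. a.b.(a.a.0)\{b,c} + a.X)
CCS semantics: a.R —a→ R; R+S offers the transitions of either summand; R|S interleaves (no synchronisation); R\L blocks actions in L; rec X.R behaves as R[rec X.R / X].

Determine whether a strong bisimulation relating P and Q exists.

YES

P's transition system — 5 states:
  s0 = rec X. a.b.(a.a.0)\{b,c} + a.X → ··a··> s0, ··a··> s1
  s1 = b.(a.a.0)\{b,c} → ··b··> s2
  s2 = (a.a.0)\{b,c} → ··a··> s3
  s3 = (a.0)\{b,c} → ··a··> s4
  s4 = 0\{b,c} → ∅
Q's transition system — 6 states:
  t0 = a.b.(a.a.0)\{b,c} + a.(rec X. a.b.(a.a.0)\{b,c} + a.X) → ··a··> t1, ··a··> t2
  t1 = b.(a.a.0)\{b,c} → ··b··> t3
  t2 = rec X. a.b.(a.a.0)\{b,c} + a.X → ··a··> t1, ··a··> t2
  t3 = (a.a.0)\{b,c} → ··a··> t4
  t4 = (a.0)\{b,c} → ··a··> t5
  t5 = 0\{b,c} → ∅
Partition-refinement fixed point:
  B0 = {s0, t0, t2}
  B1 = {s1, t1}
  B2 = {s2, t3}
  B3 = {s3, t4}
  B4 = {s4, t5}
s0 ∈ B0, t0 ∈ B0 → same block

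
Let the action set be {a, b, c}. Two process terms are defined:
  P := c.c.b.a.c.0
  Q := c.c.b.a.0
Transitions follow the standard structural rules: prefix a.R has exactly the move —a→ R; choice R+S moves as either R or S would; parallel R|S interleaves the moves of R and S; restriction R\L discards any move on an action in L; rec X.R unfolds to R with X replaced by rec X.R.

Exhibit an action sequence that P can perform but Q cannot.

ccbac

P's transition system — 6 states:
  m0 = c.c.b.a.c.0 ⊢ ··c··> m1
  m1 = c.b.a.c.0 ⊢ ··c··> m2
  m2 = b.a.c.0 ⊢ ··b··> m3
  m3 = a.c.0 ⊢ ··a··> m4
  m4 = c.0 ⊢ ··c··> m5
  m5 = 0 ⊢ stopped
Q's transition system — 5 states:
  n0 = c.c.b.a.0 ⊢ ··c··> n1
  n1 = c.b.a.0 ⊢ ··c··> n2
  n2 = b.a.0 ⊢ ··b··> n3
  n3 = a.0 ⊢ ··a··> n4
  n4 = 0 ⊢ stopped
Executing ccbac from P (initial set {m0}):
  [1] c ⇒ {m1}
  [2] c ⇒ {m2}
  [3] b ⇒ {m3}
  [4] a ⇒ {m4}
  [5] c ⇒ {m5}
  — P admits the full trace.
Executing ccbac from Q (initial set {n0}):
  [1] c ⇒ {n1}
  [2] c ⇒ {n2}
  [3] b ⇒ {n3}
  [4] a ⇒ {n4}
  [5] c ⇒ ∅  — Q cannot continue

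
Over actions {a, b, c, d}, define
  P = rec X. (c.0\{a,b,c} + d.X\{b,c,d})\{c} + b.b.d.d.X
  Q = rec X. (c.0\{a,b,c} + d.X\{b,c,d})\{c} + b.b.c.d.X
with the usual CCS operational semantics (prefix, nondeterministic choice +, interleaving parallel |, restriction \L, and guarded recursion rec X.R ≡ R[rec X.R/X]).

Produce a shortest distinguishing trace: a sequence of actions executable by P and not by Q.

P's transition system — 5 states:
  u0 = rec X. (c.0\{a,b,c} + d.X\{b,c,d})\{c} + b.b.d.d.X | ··b··> u1, ··d··> u2
  u1 = b.d.d.(rec X. (c.0\{a,b,c} + d.X\{b,c,d})\{c} + b.b.d.d.X) | ··b··> u3
  u2 = (rec X. (c.0\{a,b,c} + d.X\{b,c,d})\{c} + b.b.d.d.X)\{b,c,d}\{c} | ∅
  u3 = d.d.(rec X. (c.0\{a,b,c} + d.X\{b,c,d})\{c} + b.b.d.d.X) | ··d··> u4
  u4 = d.(rec X. (c.0\{a,b,c} + d.X\{b,c,d})\{c} + b.b.d.d.X) | ··d··> u0
Q's transition system — 5 states:
  v0 = rec X. (c.0\{a,b,c} + d.X\{b,c,d})\{c} + b.b.c.d.X | ··b··> v1, ··d··> v2
  v1 = b.c.d.(rec X. (c.0\{a,b,c} + d.X\{b,c,d})\{c} + b.b.c.d.X) | ··b··> v3
  v2 = (rec X. (c.0\{a,b,c} + d.X\{b,c,d})\{c} + b.b.c.d.X)\{b,c,d}\{c} | ∅
  v3 = c.d.(rec X. (c.0\{a,b,c} + d.X\{b,c,d})\{c} + b.b.c.d.X) | ··c··> v4
  v4 = d.(rec X. (c.0\{a,b,c} + d.X\{b,c,d})\{c} + b.b.c.d.X) | ··d··> v0
Run σ = ⟨bbd⟩ on P: start {u0}
  [1] b ⇒ {u1}
  [2] b ⇒ {u3}
  [3] d ⇒ {u4}
  ✓ P
Run σ = ⟨bbd⟩ on Q: start {v0}
  [1] b ⇒ {v1}
  [2] b ⇒ {v3}
  [3] d ⇒ ∅ (Q stuck)

bbd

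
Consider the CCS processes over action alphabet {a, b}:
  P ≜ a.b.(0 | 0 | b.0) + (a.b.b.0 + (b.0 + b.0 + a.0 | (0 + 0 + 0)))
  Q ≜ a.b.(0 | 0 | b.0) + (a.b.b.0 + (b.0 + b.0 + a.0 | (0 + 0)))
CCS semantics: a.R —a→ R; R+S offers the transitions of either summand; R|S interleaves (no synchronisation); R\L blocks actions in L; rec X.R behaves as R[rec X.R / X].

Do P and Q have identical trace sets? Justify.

Reachable graph of P (8 states):
  s0 = a.b.(0 | 0 | b.0) + (a.b.b.0 + (b.0 + b.0 + a.0 | (0 + 0 + 0))) | ··a··> s1, ··a··> s2, ··a··> s3, ··b··> s4
  s1 = 0 | (0 + 0 + 0) | (no moves)
  s2 = b.(0 | 0 | b.0) | ··b··> s5
  s3 = b.b.0 | ··b··> s6
  s4 = 0 | (no moves)
  s5 = 0 | 0 | b.0 | ··b··> s7
  s6 = b.0 | ··b··> s4
  s7 = 0 | 0 | 0 | (no moves)
Reachable graph of Q (8 states):
  t0 = a.b.(0 | 0 | b.0) + (a.b.b.0 + (b.0 + b.0 + a.0 | (0 + 0))) | ··a··> t1, ··a··> t2, ··a··> t3, ··b··> t4
  t1 = 0 | (0 + 0) | (no moves)
  t2 = b.(0 | 0 | b.0) | ··b··> t5
  t3 = b.b.0 | ··b··> t6
  t4 = 0 | (no moves)
  t5 = 0 | 0 | b.0 | ··b··> t7
  t6 = b.0 | ··b··> t4
  t7 = 0 | 0 | 0 | (no moves)
Coarsest stable partition (strong bisimilarity classes):
  B0 = {s0, t0}
  B1 = {s1, s4, s7, t1, t4, t7}
  B2 = {s2, s3, t2, t3}
  B3 = {s5, s6, t5, t6}
s0 ∈ B0, t0 ∈ B0 → same block
Bisimilar ⇒ trace-equivalent.

trace-equivalent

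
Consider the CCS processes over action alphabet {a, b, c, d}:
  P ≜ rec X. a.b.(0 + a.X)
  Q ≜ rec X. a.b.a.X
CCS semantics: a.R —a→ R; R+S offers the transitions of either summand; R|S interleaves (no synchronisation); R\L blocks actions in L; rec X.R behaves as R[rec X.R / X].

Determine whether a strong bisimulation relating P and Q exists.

P's transition system — 3 states:
  m0 = rec X. a.b.(0 + a.X) has moves =a=> m1
  m1 = b.(0 + a.(rec X. a.b.(0 + a.X))) has moves =b=> m2
  m2 = 0 + a.(rec X. a.b.(0 + a.X)) has moves =a=> m0
Q's transition system — 3 states:
  n0 = rec X. a.b.a.X has moves =a=> n1
  n1 = b.a.(rec X. a.b.a.X) has moves =b=> n2
  n2 = a.(rec X. a.b.a.X) has moves =a=> n0
Partition-refinement fixed point:
  B0 = {m0, n0}
  B1 = {m1, n1}
  B2 = {m2, n2}
m0 ∈ B0, n0 ∈ B0 → same block

bisimilar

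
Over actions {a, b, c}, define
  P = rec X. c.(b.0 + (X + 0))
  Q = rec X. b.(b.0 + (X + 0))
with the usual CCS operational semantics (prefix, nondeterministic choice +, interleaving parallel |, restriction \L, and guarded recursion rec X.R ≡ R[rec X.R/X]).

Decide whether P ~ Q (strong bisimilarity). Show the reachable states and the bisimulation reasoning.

not bisimilar

LTS(P): 3 reachable states
  s0 = rec X. c.(b.0 + (X + 0)) | -c-> s1
  s1 = b.0 + ((rec X. c.(b.0 + (X + 0))) + 0) | -b-> s2, -c-> s1
  s2 = 0 | ·
LTS(Q): 3 reachable states
  t0 = rec X. b.(b.0 + (X + 0)) | -b-> t1
  t1 = b.0 + ((rec X. b.(b.0 + (X + 0))) + 0) | -b-> t1, -b-> t2
  t2 = 0 | ·
Coarsest stable partition (strong bisimilarity classes):
  B0 = {s0}
  B1 = {s1}
  B2 = {s2, t2}
  B3 = {t0}
  B4 = {t1}
s0 ∈ B0, t0 ∈ B3 → different blocks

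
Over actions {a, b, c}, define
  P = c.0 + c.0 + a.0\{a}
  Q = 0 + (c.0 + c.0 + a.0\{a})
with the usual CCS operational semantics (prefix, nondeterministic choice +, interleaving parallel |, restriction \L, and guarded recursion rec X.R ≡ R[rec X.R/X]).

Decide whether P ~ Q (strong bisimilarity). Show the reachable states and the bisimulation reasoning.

bisimilar

LTS(P): 3 reachable states
  s0 = c.0 + c.0 + a.0\{a} | —a→ s1, —c→ s2
  s1 = 0\{a} | (no moves)
  s2 = 0 | (no moves)
LTS(Q): 3 reachable states
  t0 = 0 + (c.0 + c.0 + a.0\{a}) | —a→ t1, —c→ t2
  t1 = 0\{a} | (no moves)
  t2 = 0 | (no moves)
Bisimilarity quotient blocks:
  B0 = {s0, t0}
  B1 = {s1, s2, t1, t2}
s0 ∈ B0, t0 ∈ B0 → same block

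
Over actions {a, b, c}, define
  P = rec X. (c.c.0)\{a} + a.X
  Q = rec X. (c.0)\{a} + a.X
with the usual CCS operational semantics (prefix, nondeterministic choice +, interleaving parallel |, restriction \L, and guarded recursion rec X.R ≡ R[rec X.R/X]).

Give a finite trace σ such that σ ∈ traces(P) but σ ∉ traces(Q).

cc

LTS(P): 3 reachable states
  m0 = rec X. (c.c.0)\{a} + a.X → —a→ m0, —c→ m1
  m1 = (c.0)\{a} → —c→ m2
  m2 = 0\{a} → stopped
LTS(Q): 2 reachable states
  n0 = rec X. (c.0)\{a} + a.X → —a→ n0, —c→ n1
  n1 = 0\{a} → stopped
Run σ = ⟨cc⟩ on P: start {m0}
  [1] c ⇒ {m1}
  [2] c ⇒ {m2}
  ✓ P
Run σ = ⟨cc⟩ on Q: start {n0}
  [1] c ⇒ {n1}
  [2] c ⇒ ∅  — Q cannot continue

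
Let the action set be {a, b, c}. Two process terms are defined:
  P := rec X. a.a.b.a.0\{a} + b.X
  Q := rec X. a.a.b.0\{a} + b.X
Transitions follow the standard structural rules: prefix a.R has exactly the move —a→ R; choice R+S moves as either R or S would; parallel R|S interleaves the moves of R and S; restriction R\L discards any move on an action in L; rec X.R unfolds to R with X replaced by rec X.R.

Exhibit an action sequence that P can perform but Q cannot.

aaba

LTS(P): 5 reachable states
  m0 = rec X. a.a.b.a.0\{a} + b.X ⊢ =a=> m1, =b=> m0
  m1 = a.b.a.0\{a} ⊢ =a=> m2
  m2 = b.a.0\{a} ⊢ =b=> m3
  m3 = a.0\{a} ⊢ =a=> m4
  m4 = 0\{a} ⊢ deadlocked
LTS(Q): 4 reachable states
  n0 = rec X. a.a.b.0\{a} + b.X ⊢ =a=> n1, =b=> n0
  n1 = a.b.0\{a} ⊢ =a=> n2
  n2 = b.0\{a} ⊢ =b=> n3
  n3 = 0\{a} ⊢ deadlocked
Trace ⟨aaba⟩ through P, begin at {m0}:
  [1] a ⇒ {m1}
  [2] a ⇒ {m2}
  [3] b ⇒ {m3}
  [4] a ⇒ {m4}
  ✓ P
Trace ⟨aaba⟩ through Q, begin at {n0}:
  [1] a ⇒ {n1}
  [2] a ⇒ {n2}
  [3] b ⇒ {n3}
  [4] a ⇒ no successor for Q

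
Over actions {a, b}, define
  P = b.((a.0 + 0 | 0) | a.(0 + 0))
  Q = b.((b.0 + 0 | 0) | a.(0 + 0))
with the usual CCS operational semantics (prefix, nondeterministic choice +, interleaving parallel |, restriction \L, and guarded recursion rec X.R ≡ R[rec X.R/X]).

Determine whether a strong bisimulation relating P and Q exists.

NO

Reachable graph of P (5 states):
  p0 = b.((a.0 + 0 | 0) | a.(0 + 0)) | --b--▸ p1
  p1 = (a.0 + 0 | 0) | a.(0 + 0) | --a--▸ p2, --a--▸ p3
  p2 = (a.0 + 0 | 0) | (0 + 0) | --a--▸ p4
  p3 = 0 | a.(0 + 0) | --a--▸ p4
  p4 = 0 | (0 + 0) | deadlocked
Reachable graph of Q (5 states):
  q0 = b.((b.0 + 0 | 0) | a.(0 + 0)) | --b--▸ q1
  q1 = (b.0 + 0 | 0) | a.(0 + 0) | --a--▸ q2, --b--▸ q3
  q2 = (b.0 + 0 | 0) | (0 + 0) | --b--▸ q4
  q3 = 0 | a.(0 + 0) | --a--▸ q4
  q4 = 0 | (0 + 0) | deadlocked
Partition-refinement fixed point:
  B0 = {p0}
  B1 = {p1}
  B2 = {p2, p3, q3}
  B3 = {p4, q4}
  B4 = {q0}
  B5 = {q1}
  B6 = {q2}
p0 ∈ B0, q0 ∈ B4 → different blocks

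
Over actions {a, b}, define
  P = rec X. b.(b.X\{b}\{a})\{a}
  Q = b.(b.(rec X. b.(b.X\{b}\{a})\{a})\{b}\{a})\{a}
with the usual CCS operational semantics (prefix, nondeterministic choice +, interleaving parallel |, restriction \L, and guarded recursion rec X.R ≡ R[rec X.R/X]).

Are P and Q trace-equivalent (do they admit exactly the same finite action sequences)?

Reachable graph of P (3 states):
  m0 = rec X. b.(b.X\{b}\{a})\{a} ⊢ =b=> m1
  m1 = (b.(rec X. b.(b.X\{b}\{a})\{a})\{b}\{a})\{a} ⊢ =b=> m2
  m2 = (rec X. b.(b.X\{b}\{a})\{a})\{b}\{a}\{a} ⊢ ∅
Reachable graph of Q (3 states):
  n0 = b.(b.(rec X. b.(b.X\{b}\{a})\{a})\{b}\{a})\{a} ⊢ =b=> n1
  n1 = (b.(rec X. b.(b.X\{b}\{a})\{a})\{b}\{a})\{a} ⊢ =b=> n2
  n2 = (rec X. b.(b.X\{b}\{a})\{a})\{b}\{a}\{a} ⊢ ∅
Coarsest stable partition (strong bisimilarity classes):
  B0 = {m0, n0}
  B1 = {m1, n1}
  B2 = {m2, n2}
m0 ∈ B0, n0 ∈ B0 → same block
Bisimilar ⇒ trace-equivalent.

YES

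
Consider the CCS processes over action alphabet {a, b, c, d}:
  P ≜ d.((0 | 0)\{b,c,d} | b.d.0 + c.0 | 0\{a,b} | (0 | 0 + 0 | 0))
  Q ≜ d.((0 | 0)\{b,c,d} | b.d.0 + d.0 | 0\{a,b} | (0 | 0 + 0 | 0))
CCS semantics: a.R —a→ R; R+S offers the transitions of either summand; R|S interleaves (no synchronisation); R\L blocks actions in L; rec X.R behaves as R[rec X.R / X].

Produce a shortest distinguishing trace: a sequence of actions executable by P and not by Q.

LTS(P): 5 reachable states
  p0 = d.((0 | 0)\{b,c,d} | b.d.0 + c.0 | 0\{a,b} | (0 | 0 + 0 | 0)) has moves =d=> p1
  p1 = (0 | 0)\{b,c,d} | b.d.0 + c.0 | 0\{a,b} | (0 | 0 + 0 | 0) has moves =b=> p2, =c=> p3
  p2 = (0 | 0)\{b,c,d} | d.0 has moves =d=> p4
  p3 = 0 | 0\{a,b} | (0 | 0 + 0 | 0) has moves ∅
  p4 = (0 | 0)\{b,c,d} | 0 has moves ∅
LTS(Q): 5 reachable states
  q0 = d.((0 | 0)\{b,c,d} | b.d.0 + d.0 | 0\{a,b} | (0 | 0 + 0 | 0)) has moves =d=> q1
  q1 = (0 | 0)\{b,c,d} | b.d.0 + d.0 | 0\{a,b} | (0 | 0 + 0 | 0) has moves =b=> q2, =d=> q3
  q2 = (0 | 0)\{b,c,d} | d.0 has moves =d=> q4
  q3 = 0 | 0\{a,b} | (0 | 0 + 0 | 0) has moves ∅
  q4 = (0 | 0)\{b,c,d} | 0 has moves ∅
Run σ = ⟨dc⟩ on P: start {p0}
  step 1 (d): {p1}
  step 2 (c): {p3}
  — P admits the full trace.
Run σ = ⟨dc⟩ on Q: start {q0}
  step 1 (d): {q1}
  step 2 (c): no successor for Q

dc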